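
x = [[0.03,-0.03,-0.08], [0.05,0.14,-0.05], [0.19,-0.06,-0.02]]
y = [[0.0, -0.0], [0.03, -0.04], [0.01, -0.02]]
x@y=[[-0.0, 0.0], [0.0, -0.0], [-0.0, 0.0]]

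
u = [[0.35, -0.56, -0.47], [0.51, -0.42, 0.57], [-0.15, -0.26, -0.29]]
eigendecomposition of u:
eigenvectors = [[0.88+0.00j, -0.20-0.44j, -0.20+0.44j],  [0.33+0.00j, (-0.77+0j), -0.77-0.00j],  [-0.35+0.00j, 0.08-0.40j, (0.08+0.4j)]]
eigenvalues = [(0.33+0j), (-0.34+0.59j), (-0.34-0.59j)]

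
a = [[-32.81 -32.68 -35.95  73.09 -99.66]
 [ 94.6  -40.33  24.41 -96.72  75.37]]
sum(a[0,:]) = -128.01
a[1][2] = 24.41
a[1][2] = 24.41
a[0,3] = 73.09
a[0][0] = -32.81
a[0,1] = -32.68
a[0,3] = 73.09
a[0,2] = -35.95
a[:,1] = [-32.68, -40.33]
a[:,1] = [-32.68, -40.33]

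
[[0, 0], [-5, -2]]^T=[[0, -5], [0, -2]]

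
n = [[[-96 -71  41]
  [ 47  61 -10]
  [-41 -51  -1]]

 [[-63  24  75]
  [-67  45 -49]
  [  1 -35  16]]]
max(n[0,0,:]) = 41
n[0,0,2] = 41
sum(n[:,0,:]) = -90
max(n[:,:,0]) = 47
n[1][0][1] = 24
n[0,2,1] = -51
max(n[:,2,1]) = -35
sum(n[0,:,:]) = -121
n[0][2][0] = -41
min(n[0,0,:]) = -96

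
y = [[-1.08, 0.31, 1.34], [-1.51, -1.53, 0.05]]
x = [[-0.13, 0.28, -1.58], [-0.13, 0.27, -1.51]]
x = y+[[0.95,-0.03,-2.92],[1.38,1.80,-1.56]]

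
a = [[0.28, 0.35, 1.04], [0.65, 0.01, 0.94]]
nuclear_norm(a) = 1.93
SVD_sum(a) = [[0.46, 0.18, 0.98], [0.47, 0.18, 0.99]] + [[-0.18, 0.17, 0.06], [0.18, -0.17, -0.05]]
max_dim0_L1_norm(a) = 1.98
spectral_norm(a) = 1.57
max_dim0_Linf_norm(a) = 1.04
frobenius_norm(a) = 1.61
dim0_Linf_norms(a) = [0.65, 0.35, 1.04]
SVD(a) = [[-0.70,-0.71], [-0.71,0.70]] @ diag([1.5676448462746018, 0.36220109876790757]) @ [[-0.42, -0.16, -0.89], [0.71, -0.67, -0.21]]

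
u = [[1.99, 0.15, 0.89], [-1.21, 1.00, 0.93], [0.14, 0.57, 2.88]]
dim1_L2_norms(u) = [2.19, 1.82, 2.94]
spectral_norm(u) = 3.29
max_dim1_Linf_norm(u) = 2.88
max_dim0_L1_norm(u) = 4.7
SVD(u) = [[-0.36,0.77,-0.53], [-0.29,-0.63,-0.72], [-0.89,-0.1,0.45]] @ diag([3.2932636524995345, 2.3589038550253263, 0.5767036655615142]) @ [[-0.15, -0.26, -0.95], [0.97, -0.24, -0.08], [-0.21, -0.93, 0.29]]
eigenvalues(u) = [0.68, 2.23, 2.96]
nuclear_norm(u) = 6.23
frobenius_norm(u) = 4.09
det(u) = 4.48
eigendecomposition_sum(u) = [[0.03, 0.03, -0.03], [0.53, 0.53, -0.44], [-0.14, -0.14, 0.12]] + [[2.63, -0.81, -2.45], [-1.81, 0.56, 1.68], [1.02, -0.32, -0.95]] + [[-0.67, 0.93, 3.37], [0.06, -0.09, -0.32], [-0.74, 1.03, 3.72]]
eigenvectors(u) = [[0.06, 0.78, 0.67], [0.97, -0.54, -0.06], [-0.25, 0.31, 0.74]]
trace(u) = 5.87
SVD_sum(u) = [[0.17, 0.31, 1.12], [0.14, 0.25, 0.93], [0.42, 0.76, 2.79]] + [[1.75, -0.44, -0.15],[-1.44, 0.36, 0.12],[-0.23, 0.06, 0.02]] + [[0.06, 0.29, -0.09], [0.09, 0.39, -0.12], [-0.06, -0.24, 0.07]]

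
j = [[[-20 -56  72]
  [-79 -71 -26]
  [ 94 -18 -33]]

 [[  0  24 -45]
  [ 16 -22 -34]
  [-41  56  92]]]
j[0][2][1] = -18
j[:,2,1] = [-18, 56]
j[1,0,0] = 0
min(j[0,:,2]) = -33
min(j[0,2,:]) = -33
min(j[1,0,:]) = -45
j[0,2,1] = -18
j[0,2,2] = -33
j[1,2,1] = 56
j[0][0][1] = -56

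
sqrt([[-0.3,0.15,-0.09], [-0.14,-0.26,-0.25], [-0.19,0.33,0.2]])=[[-0.16, 0.55, 0.09], [-0.60, 0.38, -0.22], [0.04, 0.34, 0.52]]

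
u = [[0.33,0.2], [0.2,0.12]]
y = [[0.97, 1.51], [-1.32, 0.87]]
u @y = [[0.06, 0.67], [0.04, 0.41]]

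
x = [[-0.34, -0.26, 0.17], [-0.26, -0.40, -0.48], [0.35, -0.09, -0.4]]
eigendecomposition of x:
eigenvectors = [[0.55+0.00j,-0.26-0.42j,-0.26+0.42j],[(-0.69+0j),-0.70+0.00j,(-0.7-0j)],[(0.47+0j),(-0.2+0.47j),-0.20-0.47j]]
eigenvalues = [(0.14+0j), (-0.64+0.17j), (-0.64-0.17j)]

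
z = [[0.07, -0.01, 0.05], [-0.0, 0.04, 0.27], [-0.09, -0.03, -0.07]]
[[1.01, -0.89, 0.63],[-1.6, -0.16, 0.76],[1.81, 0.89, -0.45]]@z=[[0.01, -0.06, -0.23], [-0.18, -0.01, -0.18], [0.17, 0.03, 0.36]]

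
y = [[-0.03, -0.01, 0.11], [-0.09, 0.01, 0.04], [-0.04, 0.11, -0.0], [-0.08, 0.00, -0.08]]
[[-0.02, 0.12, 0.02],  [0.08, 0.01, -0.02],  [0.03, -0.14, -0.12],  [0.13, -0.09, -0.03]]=y@[[-1.15, 0.16, 0.23],[-0.10, -1.18, -1.01],[-0.51, 1.01, 0.18]]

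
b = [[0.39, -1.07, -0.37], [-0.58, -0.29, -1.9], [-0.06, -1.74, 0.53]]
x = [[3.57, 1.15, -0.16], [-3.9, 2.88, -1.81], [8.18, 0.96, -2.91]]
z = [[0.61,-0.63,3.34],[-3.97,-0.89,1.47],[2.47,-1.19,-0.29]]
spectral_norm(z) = 4.92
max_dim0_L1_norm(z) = 7.05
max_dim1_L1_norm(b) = 2.77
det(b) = -2.17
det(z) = 22.78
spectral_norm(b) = 2.07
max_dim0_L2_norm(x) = 9.74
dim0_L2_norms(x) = [9.74, 3.25, 3.43]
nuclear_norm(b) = 4.64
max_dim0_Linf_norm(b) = 1.9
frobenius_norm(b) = 2.96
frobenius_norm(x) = 10.82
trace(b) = 0.63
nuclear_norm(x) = 15.28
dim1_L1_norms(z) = [4.58, 6.33, 3.95]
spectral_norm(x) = 9.92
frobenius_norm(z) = 6.18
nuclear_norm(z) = 9.75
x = b @ z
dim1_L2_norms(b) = [1.2, 2.01, 1.82]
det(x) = -49.43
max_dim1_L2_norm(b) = 2.01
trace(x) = 3.54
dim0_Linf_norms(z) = [3.97, 1.19, 3.34]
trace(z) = -0.57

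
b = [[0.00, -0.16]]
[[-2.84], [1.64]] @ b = [[0.0, 0.45], [0.00, -0.26]]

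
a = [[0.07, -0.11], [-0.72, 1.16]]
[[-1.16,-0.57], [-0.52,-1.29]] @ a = [[0.33, -0.53],[0.89, -1.44]]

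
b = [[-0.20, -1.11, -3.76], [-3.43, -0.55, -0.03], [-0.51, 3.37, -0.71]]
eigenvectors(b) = [[(-0.66+0j),  (0.34-0.44j),  0.34+0.44j],  [0.55+0.00j,  (0.59+0j),  (0.59-0j)],  [(0.51+0j),  (-0.27-0.51j),  (-0.27+0.51j)]]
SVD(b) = [[-0.92,0.04,-0.39], [-0.32,0.50,0.8], [0.23,0.86,-0.45]] @ diag([4.018020627881293, 3.468538770349631, 3.3799184949495333]) @ [[0.29, 0.49, 0.82], [-0.63, 0.75, -0.22], [-0.72, -0.45, 0.52]]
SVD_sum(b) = [[-1.08, -1.81, -3.03], [-0.38, -0.63, -1.06], [0.27, 0.45, 0.75]] + [[-0.08, 0.10, -0.03], [-1.1, 1.30, -0.39], [-1.88, 2.23, -0.66]] + [[0.96, 0.60, -0.7], [-1.96, -1.22, 1.42], [1.10, 0.69, -0.80]]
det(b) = 47.10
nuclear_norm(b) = 10.87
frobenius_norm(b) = 6.29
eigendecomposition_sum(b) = [[(1.45-0j), -1.42+0.00j, (-1.26+0j)], [-1.20+0.00j, (1.17+0j), 1.04-0.00j], [(-1.11+0j), 1.08+0.00j, 0.97-0.00j]] + [[-0.83+0.70j, (0.15+1.15j), (-1.25-0.32j)],[-1.12-0.24j, (-0.86+0.87j), -0.53-1.25j],[(0.3+1.07j), (1.14+0.35j), (-0.84+1.03j)]] + [[-0.83-0.70j, (0.15-1.15j), -1.25+0.32j], [-1.12+0.24j, -0.86-0.87j, -0.53+1.25j], [0.30-1.07j, (1.14-0.35j), -0.84-1.03j]]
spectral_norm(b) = 4.02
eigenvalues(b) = [(3.59+0j), (-2.52+2.6j), (-2.52-2.6j)]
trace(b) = -1.46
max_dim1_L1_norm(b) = 5.07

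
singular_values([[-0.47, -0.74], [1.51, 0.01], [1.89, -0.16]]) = [2.46, 0.76]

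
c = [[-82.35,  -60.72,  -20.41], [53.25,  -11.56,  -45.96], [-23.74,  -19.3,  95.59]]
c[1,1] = -11.56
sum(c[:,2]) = 29.22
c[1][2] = -45.96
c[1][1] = -11.56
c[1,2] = -45.96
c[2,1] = -19.3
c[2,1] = -19.3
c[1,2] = -45.96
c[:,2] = [-20.41, -45.96, 95.59]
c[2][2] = 95.59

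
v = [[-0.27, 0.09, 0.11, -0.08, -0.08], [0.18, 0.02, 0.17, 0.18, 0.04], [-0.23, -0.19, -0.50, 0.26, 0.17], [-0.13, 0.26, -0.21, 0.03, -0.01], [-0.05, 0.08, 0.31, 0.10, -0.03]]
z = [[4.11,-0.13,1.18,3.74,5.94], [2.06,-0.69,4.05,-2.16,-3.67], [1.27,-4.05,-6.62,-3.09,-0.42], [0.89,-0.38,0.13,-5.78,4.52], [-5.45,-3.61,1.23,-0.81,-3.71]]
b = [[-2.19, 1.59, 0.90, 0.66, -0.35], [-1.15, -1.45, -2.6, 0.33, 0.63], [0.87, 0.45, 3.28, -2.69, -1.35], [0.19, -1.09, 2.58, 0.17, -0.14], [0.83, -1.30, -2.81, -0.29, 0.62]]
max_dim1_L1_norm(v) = 1.35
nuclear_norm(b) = 13.49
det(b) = 1.16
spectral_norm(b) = 6.29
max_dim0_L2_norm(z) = 9.12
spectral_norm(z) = 10.93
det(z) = -13114.03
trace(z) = -12.69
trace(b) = 0.43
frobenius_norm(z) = 17.08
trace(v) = -0.75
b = z @ v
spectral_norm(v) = 0.73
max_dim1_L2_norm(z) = 8.46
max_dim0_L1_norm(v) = 1.3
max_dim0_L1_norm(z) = 18.26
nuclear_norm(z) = 35.83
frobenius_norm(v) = 0.94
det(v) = -0.00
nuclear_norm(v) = 1.73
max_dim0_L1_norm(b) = 12.17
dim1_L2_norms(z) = [8.22, 6.27, 8.46, 7.4, 7.66]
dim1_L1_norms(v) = [0.63, 0.59, 1.35, 0.64, 0.57]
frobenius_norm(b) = 7.67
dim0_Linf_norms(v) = [0.27, 0.26, 0.5, 0.26, 0.17]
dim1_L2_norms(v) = [0.33, 0.31, 0.66, 0.36, 0.34]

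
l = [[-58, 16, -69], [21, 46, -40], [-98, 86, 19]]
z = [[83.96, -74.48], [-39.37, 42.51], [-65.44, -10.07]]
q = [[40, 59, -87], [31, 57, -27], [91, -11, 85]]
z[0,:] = [83.96, -74.48]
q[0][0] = 40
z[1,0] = -39.37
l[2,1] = 86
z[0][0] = 83.96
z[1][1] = 42.51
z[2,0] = -65.44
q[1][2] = -27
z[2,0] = -65.44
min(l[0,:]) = -69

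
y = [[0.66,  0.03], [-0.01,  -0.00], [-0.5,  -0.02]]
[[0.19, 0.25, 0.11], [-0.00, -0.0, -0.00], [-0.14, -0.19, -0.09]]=y@[[0.29, 0.39, 0.16], [-0.18, -0.14, 0.29]]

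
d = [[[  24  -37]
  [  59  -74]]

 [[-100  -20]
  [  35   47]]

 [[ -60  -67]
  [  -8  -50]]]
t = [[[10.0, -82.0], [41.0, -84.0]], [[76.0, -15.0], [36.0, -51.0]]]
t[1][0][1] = -15.0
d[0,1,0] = 59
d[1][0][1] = -20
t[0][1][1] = -84.0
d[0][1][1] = -74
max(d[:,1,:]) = 59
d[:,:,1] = [[-37, -74], [-20, 47], [-67, -50]]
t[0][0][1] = -82.0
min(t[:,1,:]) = -84.0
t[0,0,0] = 10.0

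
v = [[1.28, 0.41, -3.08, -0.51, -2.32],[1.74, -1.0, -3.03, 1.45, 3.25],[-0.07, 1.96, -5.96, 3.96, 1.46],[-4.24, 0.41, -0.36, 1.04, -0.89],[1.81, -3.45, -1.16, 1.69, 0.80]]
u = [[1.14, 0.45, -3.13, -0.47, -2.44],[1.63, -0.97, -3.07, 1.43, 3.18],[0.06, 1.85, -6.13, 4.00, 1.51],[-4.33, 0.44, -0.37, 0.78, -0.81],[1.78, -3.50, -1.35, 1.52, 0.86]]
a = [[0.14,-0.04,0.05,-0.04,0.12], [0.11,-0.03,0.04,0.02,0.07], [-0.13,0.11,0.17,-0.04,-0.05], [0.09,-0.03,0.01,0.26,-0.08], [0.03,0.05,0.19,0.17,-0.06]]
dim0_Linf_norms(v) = [4.24, 3.45, 5.96, 3.96, 3.25]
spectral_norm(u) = 9.06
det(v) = 751.08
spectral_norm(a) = 0.36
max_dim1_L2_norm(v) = 7.56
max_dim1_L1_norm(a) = 0.5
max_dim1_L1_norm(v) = 13.41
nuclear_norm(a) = 0.90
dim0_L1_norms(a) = [0.5, 0.26, 0.46, 0.53, 0.38]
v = a + u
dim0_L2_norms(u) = [5.09, 4.12, 7.67, 4.6, 4.44]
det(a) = 0.00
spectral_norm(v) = 8.88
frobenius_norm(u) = 11.94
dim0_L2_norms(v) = [5.09, 4.13, 7.46, 4.69, 4.42]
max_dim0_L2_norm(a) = 0.32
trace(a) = 0.48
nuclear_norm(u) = 23.12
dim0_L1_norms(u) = [8.94, 7.21, 14.05, 8.2, 8.8]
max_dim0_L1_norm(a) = 0.53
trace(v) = -3.84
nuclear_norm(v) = 23.00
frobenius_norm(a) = 0.53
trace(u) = -4.32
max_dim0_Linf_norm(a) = 0.26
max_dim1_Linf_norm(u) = 6.13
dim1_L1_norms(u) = [7.63, 10.28, 13.55, 6.73, 9.01]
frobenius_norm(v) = 11.84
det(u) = 768.62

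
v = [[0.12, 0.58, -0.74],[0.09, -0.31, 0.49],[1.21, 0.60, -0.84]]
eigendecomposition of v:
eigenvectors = [[-0.19-0.58j, (-0.19+0.58j), (-0.08+0j)], [0.09+0.46j, (0.09-0.46j), (-0.78+0j)], [-0.64+0.00j, (-0.64-0j), (-0.62+0j)]]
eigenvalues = [(-0.56+0.68j), (-0.56-0.68j), (0.09+0j)]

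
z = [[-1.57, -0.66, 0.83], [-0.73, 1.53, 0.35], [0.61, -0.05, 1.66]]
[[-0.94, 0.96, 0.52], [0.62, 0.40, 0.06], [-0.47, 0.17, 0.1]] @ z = [[1.09, 2.06, 0.42], [-1.23, 0.2, 0.75], [0.67, 0.57, -0.16]]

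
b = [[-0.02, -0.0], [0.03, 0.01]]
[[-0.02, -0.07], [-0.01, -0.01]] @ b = [[-0.00, -0.00], [-0.0, -0.0]]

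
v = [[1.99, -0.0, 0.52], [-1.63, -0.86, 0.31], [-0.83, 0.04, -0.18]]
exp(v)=[[6.47, 0.02, 1.45], [-3.87, 0.42, -0.52], [-2.37, 0.02, 0.42]]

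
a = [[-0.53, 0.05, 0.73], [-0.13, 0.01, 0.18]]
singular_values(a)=[0.93, 0.0]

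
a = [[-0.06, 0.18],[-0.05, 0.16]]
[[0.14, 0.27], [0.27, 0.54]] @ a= [[-0.02, 0.07], [-0.04, 0.14]]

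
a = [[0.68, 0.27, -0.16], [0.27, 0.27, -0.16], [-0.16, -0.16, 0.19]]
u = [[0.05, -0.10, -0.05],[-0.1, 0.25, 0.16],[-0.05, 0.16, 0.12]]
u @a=[[0.02, -0.01, -0.0], [-0.03, 0.01, 0.01], [-0.01, 0.01, 0.01]]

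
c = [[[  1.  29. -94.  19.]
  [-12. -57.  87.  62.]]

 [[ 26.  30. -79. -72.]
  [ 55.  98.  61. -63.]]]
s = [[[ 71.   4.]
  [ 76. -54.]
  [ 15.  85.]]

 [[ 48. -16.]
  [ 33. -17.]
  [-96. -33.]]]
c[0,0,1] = 29.0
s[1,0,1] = -16.0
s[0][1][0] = 76.0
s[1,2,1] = -33.0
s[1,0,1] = -16.0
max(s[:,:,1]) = 85.0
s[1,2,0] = -96.0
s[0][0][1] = 4.0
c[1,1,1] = 98.0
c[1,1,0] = 55.0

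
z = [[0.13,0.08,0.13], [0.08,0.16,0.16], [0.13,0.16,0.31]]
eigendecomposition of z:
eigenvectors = [[-0.4,-0.86,-0.31], [-0.49,0.49,-0.72], [-0.77,0.14,0.62]]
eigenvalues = [0.48, 0.06, 0.06]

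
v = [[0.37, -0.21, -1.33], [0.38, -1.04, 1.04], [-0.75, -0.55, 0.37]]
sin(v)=[[0.12, -0.13, -1.19], [0.26, -1.1, 0.81], [-0.67, -0.43, 0.09]]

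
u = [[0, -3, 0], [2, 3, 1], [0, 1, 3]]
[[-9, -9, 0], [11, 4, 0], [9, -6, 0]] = u@ [[0, -1, 0], [3, 3, 0], [2, -3, 0]]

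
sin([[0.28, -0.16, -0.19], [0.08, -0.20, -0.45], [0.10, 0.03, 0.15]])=[[0.28,-0.16,-0.19], [0.08,-0.20,-0.45], [0.10,0.03,0.15]]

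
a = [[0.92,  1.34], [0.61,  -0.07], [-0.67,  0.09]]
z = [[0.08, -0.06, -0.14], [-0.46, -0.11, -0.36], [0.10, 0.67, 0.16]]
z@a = [[0.13, 0.1], [-0.25, -0.64], [0.39, 0.1]]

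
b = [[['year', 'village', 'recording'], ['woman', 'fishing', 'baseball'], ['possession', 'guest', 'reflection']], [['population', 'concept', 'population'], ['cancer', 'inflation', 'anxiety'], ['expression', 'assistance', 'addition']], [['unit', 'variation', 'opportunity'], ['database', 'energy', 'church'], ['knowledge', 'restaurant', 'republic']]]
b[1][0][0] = 'population'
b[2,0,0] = 'unit'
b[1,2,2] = 'addition'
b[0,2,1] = 'guest'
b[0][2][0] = 'possession'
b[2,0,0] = 'unit'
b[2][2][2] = 'republic'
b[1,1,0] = 'cancer'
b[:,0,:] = [['year', 'village', 'recording'], ['population', 'concept', 'population'], ['unit', 'variation', 'opportunity']]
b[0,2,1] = 'guest'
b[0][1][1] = 'fishing'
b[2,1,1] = 'energy'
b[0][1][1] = 'fishing'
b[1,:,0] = ['population', 'cancer', 'expression']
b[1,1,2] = 'anxiety'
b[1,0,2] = 'population'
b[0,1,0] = 'woman'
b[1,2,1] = 'assistance'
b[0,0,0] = 'year'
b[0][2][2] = 'reflection'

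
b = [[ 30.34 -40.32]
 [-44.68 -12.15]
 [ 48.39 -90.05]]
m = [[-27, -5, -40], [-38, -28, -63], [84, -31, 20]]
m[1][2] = -63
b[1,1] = -12.15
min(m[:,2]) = -63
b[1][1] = -12.15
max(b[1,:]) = -12.15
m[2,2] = 20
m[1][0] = -38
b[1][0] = -44.68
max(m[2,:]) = 84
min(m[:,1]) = -31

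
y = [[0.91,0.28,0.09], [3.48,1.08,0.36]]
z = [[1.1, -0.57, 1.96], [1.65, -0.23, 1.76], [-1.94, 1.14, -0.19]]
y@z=[[1.29, -0.48, 2.26], [4.91, -1.82, 8.65]]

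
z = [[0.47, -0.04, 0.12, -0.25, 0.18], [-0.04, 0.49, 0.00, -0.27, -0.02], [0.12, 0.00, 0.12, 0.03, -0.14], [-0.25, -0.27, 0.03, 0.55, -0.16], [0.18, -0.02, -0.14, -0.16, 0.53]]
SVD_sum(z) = [[0.22, 0.15, -0.01, -0.31, 0.2], [0.15, 0.11, -0.01, -0.22, 0.14], [-0.01, -0.01, 0.0, 0.02, -0.01], [-0.31, -0.22, 0.02, 0.45, -0.29], [0.2, 0.14, -0.01, -0.29, 0.19]] + [[0.08, -0.17, -0.01, 0.06, 0.12], [-0.17, 0.32, 0.02, -0.11, -0.23], [-0.01, 0.02, 0.0, -0.01, -0.01], [0.06, -0.11, -0.01, 0.04, 0.08], [0.12, -0.23, -0.01, 0.08, 0.17]] + [[0.16, -0.05, 0.13, -0.02, -0.16], [-0.05, 0.01, -0.04, 0.01, 0.05], [0.13, -0.04, 0.10, -0.02, -0.13], [-0.02, 0.01, -0.02, 0.0, 0.02], [-0.16, 0.05, -0.13, 0.02, 0.16]] + [[0.01, 0.02, 0.01, 0.03, 0.01], [0.02, 0.05, 0.03, 0.05, 0.02], [0.01, 0.03, 0.02, 0.03, 0.02], [0.03, 0.05, 0.03, 0.06, 0.03], [0.01, 0.02, 0.02, 0.03, 0.01]] + [[-0.0, -0.0, 0.0, -0.0, 0.00],[-0.0, -0.0, 0.00, -0.00, 0.00],[0.00, 0.0, -0.0, 0.0, -0.0],[-0.0, -0.0, 0.00, -0.00, 0.00],[0.00, 0.00, -0.0, 0.00, -0.0]]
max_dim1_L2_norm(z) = 0.68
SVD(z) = [[-0.48, 0.37, -0.6, -0.27, -0.45], [-0.33, -0.72, 0.18, -0.56, -0.15], [0.03, -0.04, -0.49, -0.35, 0.8], [0.68, 0.25, 0.08, -0.64, -0.24], [-0.45, 0.52, 0.60, -0.30, 0.28]] @ diag([0.9615076964208585, 0.6191308281113993, 0.4347968229632233, 0.1500069065655635, 0.005442254061044359]) @ [[-0.48, -0.33, 0.03, 0.68, -0.45], [0.37, -0.72, -0.04, 0.25, 0.52], [-0.6, 0.18, -0.49, 0.08, 0.60], [-0.27, -0.56, -0.35, -0.64, -0.3], [0.45, 0.15, -0.80, 0.24, -0.28]]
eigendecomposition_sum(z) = [[0.22, 0.15, -0.01, -0.31, 0.2], [0.15, 0.11, -0.01, -0.22, 0.14], [-0.01, -0.01, 0.00, 0.02, -0.01], [-0.31, -0.22, 0.02, 0.45, -0.29], [0.2, 0.14, -0.01, -0.29, 0.19]] + [[0.08,-0.17,-0.01,0.06,0.12], [-0.17,0.32,0.02,-0.11,-0.23], [-0.01,0.02,0.0,-0.01,-0.01], [0.06,-0.11,-0.01,0.04,0.08], [0.12,-0.23,-0.01,0.08,0.17]] + [[0.16,-0.05,0.13,-0.02,-0.16], [-0.05,0.01,-0.04,0.01,0.05], [0.13,-0.04,0.1,-0.02,-0.13], [-0.02,0.01,-0.02,0.0,0.02], [-0.16,0.05,-0.13,0.02,0.16]] + [[-0.0,-0.0,0.00,-0.0,0.00], [-0.00,-0.00,0.0,-0.00,0.00], [0.00,0.00,-0.00,0.0,-0.0], [-0.0,-0.00,0.00,-0.0,0.0], [0.0,0.00,-0.00,0.00,-0.00]] + [[0.01, 0.02, 0.01, 0.03, 0.01], [0.02, 0.05, 0.03, 0.05, 0.02], [0.01, 0.03, 0.02, 0.03, 0.02], [0.03, 0.05, 0.03, 0.06, 0.03], [0.01, 0.02, 0.02, 0.03, 0.01]]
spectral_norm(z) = 0.96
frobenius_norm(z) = 1.23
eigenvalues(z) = [0.96, 0.62, 0.43, -0.01, 0.15]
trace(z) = 2.16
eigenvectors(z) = [[0.48, -0.37, 0.60, -0.45, 0.27], [0.33, 0.72, -0.18, -0.15, 0.56], [-0.03, 0.04, 0.49, 0.8, 0.35], [-0.68, -0.25, -0.08, -0.24, 0.64], [0.45, -0.52, -0.6, 0.28, 0.30]]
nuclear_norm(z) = 2.17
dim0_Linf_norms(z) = [0.47, 0.49, 0.14, 0.55, 0.53]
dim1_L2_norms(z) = [0.58, 0.56, 0.22, 0.68, 0.6]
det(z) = -0.00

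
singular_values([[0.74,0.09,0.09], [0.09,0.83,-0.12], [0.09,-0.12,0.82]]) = [0.95, 0.85, 0.59]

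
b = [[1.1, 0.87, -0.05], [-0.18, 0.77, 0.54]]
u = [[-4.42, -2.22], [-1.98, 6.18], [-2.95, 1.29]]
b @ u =[[-6.44, 2.87], [-2.32, 5.85]]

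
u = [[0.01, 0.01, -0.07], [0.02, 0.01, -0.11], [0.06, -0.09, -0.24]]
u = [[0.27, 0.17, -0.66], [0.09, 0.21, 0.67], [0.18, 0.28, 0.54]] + [[-0.26, -0.16, 0.59], [-0.07, -0.2, -0.78], [-0.12, -0.37, -0.78]]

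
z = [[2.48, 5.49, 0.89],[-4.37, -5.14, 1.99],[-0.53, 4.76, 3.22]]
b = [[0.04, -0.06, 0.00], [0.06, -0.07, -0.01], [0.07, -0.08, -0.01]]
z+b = [[2.52,5.43,0.89], [-4.31,-5.21,1.98], [-0.46,4.68,3.21]]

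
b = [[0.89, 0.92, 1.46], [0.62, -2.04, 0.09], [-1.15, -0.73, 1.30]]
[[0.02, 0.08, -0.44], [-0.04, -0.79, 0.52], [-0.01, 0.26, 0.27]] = b @ [[-0.0, -0.33, -0.11], [0.02, 0.29, -0.29], [0.0, 0.07, -0.05]]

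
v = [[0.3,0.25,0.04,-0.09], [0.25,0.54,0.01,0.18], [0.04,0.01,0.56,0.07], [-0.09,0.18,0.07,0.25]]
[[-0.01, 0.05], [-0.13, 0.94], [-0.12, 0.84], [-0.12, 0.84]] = v @ [[0.20, -1.38], [-0.28, 2.01], [-0.20, 1.43], [-0.14, 1.02]]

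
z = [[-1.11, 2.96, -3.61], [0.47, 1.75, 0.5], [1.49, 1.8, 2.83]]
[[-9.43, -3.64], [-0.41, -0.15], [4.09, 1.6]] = z @ [[-1.80, -0.70], [-0.53, -0.20], [2.73, 1.06]]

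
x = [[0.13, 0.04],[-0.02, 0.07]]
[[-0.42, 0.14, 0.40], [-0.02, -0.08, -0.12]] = x @ [[-2.87, 1.35, 3.33], [-1.1, -0.8, -0.70]]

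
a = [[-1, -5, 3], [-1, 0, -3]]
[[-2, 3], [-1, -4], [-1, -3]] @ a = [[-1, 10, -15], [5, 5, 9], [4, 5, 6]]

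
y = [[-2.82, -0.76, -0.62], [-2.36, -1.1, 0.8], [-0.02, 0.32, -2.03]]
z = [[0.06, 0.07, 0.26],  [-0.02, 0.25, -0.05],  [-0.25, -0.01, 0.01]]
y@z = [[0.0, -0.38, -0.7], [-0.32, -0.45, -0.55], [0.5, 0.1, -0.04]]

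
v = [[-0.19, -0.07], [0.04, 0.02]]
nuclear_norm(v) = 0.21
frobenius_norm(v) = 0.21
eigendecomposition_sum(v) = [[-0.19,-0.07],[0.04,0.01]] + [[-0.00,  -0.0],[0.00,  0.01]]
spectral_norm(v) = 0.21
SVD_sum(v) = [[-0.19, -0.07],  [0.04, 0.02]] + [[-0.00, 0.0],[-0.0, 0.0]]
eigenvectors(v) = [[-0.98,0.34], [0.20,-0.94]]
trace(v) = -0.17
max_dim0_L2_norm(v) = 0.19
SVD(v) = [[-0.98, 0.21], [0.21, 0.98]] @ diag([0.20730830083456508, 0.004823733521399191]) @ [[0.94, 0.35], [-0.35, 0.94]]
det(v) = -0.00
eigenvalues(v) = [-0.18, 0.01]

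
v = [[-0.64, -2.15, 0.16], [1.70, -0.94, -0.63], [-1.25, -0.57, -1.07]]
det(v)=-6.361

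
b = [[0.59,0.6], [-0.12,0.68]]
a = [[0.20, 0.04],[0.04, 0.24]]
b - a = [[0.39, 0.56], [-0.16, 0.44]]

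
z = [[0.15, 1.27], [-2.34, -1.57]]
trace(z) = -1.42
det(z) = 2.74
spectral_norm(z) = 2.95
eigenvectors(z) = [[(-0.3-0.51j), (-0.3+0.51j)], [0.81+0.00j, 0.81-0.00j]]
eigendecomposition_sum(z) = [[0.07+0.95j, 0.63+0.30j], [-1.17-0.56j, (-0.78+0.54j)]] + [[0.08-0.95j, 0.63-0.30j], [(-1.17+0.56j), -0.79-0.54j]]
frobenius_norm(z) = 3.09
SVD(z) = [[-0.31, 0.95], [0.95, 0.31]] @ diag([2.9524500011795896, 0.9267896150338768]) @ [[-0.77, -0.64],  [-0.64, 0.77]]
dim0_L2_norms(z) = [2.34, 2.02]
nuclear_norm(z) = 3.88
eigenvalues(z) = [(-0.71+1.49j), (-0.71-1.49j)]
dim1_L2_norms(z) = [1.28, 2.82]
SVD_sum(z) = [[0.71, 0.59],[-2.15, -1.79]] + [[-0.56,  0.68],[-0.19,  0.22]]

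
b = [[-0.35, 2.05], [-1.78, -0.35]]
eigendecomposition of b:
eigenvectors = [[(0.73+0j), (0.73-0j)], [0.00+0.68j, 0.00-0.68j]]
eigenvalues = [(-0.35+1.91j), (-0.35-1.91j)]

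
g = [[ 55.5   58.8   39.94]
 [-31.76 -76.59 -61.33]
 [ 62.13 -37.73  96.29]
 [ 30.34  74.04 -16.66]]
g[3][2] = -16.66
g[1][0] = -31.76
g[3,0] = 30.34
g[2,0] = 62.13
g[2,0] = 62.13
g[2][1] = -37.73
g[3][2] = -16.66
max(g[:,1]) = 74.04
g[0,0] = 55.5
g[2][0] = 62.13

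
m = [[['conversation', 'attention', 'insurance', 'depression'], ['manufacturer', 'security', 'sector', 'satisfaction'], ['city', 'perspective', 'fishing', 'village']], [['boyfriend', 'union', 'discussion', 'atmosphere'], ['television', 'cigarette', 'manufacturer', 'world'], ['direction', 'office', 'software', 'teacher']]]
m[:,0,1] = ['attention', 'union']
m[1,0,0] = 'boyfriend'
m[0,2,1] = 'perspective'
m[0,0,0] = 'conversation'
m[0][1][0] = 'manufacturer'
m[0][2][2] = 'fishing'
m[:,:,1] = [['attention', 'security', 'perspective'], ['union', 'cigarette', 'office']]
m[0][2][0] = 'city'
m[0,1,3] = 'satisfaction'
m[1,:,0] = ['boyfriend', 'television', 'direction']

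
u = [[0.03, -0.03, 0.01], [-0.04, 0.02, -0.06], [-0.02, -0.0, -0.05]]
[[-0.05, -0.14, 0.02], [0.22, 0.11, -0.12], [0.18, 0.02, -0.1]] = u @ [[-2.66, -1.93, -1.63], [-1.66, 2.75, -1.5], [-2.48, 0.37, 2.63]]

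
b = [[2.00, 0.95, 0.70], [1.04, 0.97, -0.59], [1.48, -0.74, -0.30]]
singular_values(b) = [2.81, 1.35, 0.93]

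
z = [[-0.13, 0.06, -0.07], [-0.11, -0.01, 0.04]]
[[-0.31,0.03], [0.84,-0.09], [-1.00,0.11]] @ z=[[0.04, -0.02, 0.02], [-0.1, 0.05, -0.06], [0.12, -0.06, 0.07]]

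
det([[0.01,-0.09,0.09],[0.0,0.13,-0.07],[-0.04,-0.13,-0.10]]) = -0.000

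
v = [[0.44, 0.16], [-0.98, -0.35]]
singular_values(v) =[1.14, 0.0]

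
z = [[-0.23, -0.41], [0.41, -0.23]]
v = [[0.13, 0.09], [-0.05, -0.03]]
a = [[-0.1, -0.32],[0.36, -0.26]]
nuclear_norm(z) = 0.94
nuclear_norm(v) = 0.17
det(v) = 0.00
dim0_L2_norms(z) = [0.47, 0.47]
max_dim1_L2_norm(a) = 0.44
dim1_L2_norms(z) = [0.47, 0.47]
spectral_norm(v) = 0.17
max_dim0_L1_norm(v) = 0.18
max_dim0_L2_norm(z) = 0.47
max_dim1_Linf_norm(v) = 0.13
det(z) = 0.22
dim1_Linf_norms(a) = [0.32, 0.36]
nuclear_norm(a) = 0.77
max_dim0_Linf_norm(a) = 0.36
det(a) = 0.14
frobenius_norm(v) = 0.17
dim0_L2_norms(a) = [0.37, 0.41]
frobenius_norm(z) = 0.66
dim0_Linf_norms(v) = [0.13, 0.09]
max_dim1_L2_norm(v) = 0.16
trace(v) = 0.10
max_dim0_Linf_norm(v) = 0.13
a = v + z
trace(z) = -0.46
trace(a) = -0.36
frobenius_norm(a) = 0.56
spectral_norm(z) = 0.47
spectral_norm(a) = 0.47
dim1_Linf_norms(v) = [0.13, 0.05]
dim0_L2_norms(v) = [0.14, 0.09]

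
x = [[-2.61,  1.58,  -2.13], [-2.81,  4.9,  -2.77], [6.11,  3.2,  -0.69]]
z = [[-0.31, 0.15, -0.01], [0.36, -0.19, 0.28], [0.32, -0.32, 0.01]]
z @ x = [[0.33, 0.21, 0.25], [1.31, 0.53, -0.43], [0.13, -1.03, 0.20]]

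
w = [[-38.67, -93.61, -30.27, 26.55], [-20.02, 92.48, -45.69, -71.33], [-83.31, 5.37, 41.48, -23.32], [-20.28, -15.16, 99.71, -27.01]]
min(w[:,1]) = -93.61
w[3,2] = 99.71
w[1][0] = -20.02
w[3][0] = -20.28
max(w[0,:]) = 26.55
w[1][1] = 92.48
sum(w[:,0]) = -162.28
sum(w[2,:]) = -59.78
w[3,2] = 99.71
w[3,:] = [-20.28, -15.16, 99.71, -27.01]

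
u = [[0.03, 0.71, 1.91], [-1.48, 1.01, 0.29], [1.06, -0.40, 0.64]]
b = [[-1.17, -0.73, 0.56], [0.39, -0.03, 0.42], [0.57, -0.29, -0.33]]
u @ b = [[1.33, -0.60, -0.32], [2.29, 0.97, -0.50], [-1.03, -0.95, 0.21]]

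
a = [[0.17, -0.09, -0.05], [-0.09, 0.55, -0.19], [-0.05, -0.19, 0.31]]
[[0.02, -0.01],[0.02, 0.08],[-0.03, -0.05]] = a @ [[0.1, -0.07], [0.03, 0.09], [-0.05, -0.12]]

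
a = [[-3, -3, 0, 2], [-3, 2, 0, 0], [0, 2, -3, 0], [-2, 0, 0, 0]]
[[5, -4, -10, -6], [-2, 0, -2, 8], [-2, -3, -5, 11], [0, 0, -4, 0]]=a@ [[0, 0, 2, 0], [-1, 0, 2, 4], [0, 1, 3, -1], [1, -2, 1, 3]]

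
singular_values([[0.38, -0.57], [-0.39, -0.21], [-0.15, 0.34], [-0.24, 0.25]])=[0.85, 0.45]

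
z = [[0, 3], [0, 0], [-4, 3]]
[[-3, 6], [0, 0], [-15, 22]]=z@ [[3, -4], [-1, 2]]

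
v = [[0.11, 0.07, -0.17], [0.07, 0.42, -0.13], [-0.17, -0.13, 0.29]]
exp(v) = [[1.14, 0.11, -0.22],  [0.11, 1.54, -0.19],  [-0.22, -0.19, 1.37]]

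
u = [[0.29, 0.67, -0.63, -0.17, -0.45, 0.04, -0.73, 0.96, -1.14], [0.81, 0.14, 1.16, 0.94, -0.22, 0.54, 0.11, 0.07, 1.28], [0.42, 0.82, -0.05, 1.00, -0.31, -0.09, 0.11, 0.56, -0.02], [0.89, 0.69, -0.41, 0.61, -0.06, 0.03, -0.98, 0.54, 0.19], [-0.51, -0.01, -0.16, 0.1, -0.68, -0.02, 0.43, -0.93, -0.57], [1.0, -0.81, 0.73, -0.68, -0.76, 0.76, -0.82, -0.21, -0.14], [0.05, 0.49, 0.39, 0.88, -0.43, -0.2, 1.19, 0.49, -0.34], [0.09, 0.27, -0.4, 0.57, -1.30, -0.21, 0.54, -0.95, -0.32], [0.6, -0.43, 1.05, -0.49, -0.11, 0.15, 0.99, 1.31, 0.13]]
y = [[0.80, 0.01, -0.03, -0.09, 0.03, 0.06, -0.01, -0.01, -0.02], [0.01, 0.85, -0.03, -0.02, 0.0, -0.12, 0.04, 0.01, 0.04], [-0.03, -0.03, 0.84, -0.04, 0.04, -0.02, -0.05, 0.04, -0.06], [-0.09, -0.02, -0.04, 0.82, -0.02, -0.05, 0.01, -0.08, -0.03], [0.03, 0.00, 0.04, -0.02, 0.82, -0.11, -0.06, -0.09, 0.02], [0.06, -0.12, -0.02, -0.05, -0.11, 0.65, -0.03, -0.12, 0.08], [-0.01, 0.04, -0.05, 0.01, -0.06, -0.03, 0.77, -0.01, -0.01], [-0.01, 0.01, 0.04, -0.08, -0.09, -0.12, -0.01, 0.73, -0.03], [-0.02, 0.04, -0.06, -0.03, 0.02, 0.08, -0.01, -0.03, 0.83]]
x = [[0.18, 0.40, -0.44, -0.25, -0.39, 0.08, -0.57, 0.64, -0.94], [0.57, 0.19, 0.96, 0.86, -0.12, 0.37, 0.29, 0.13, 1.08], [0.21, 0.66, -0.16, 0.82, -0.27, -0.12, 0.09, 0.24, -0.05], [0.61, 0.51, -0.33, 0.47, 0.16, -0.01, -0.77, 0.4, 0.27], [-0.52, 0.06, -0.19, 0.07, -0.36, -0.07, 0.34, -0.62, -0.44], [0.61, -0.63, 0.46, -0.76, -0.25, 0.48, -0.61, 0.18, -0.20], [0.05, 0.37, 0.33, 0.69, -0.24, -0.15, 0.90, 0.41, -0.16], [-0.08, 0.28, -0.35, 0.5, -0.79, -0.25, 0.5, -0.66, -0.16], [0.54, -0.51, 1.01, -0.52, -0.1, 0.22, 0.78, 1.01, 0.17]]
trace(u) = 1.44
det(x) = 0.00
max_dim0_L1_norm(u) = 6.02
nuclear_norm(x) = 10.12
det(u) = 0.00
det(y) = 0.10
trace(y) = 7.11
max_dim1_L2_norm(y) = 0.86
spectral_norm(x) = 2.52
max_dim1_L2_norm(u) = 2.21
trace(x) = 1.21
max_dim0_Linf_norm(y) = 0.85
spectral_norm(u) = 2.97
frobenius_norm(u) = 5.68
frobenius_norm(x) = 4.41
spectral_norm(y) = 0.96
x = y @ u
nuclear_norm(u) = 13.38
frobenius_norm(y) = 2.42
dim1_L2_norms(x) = [1.49, 1.85, 1.15, 1.35, 1.07, 1.52, 1.34, 1.36, 1.89]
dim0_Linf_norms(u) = [1.0, 0.82, 1.16, 1.0, 1.3, 0.76, 1.19, 1.31, 1.28]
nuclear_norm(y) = 7.11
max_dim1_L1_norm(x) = 4.86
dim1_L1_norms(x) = [3.89, 4.57, 2.62, 3.53, 2.67, 4.18, 3.3, 3.57, 4.86]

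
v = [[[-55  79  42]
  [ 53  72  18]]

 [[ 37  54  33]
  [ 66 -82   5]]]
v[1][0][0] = 37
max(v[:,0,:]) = 79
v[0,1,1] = 72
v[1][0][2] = 33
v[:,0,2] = [42, 33]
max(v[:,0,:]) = 79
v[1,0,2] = 33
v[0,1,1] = 72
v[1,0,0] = 37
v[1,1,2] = 5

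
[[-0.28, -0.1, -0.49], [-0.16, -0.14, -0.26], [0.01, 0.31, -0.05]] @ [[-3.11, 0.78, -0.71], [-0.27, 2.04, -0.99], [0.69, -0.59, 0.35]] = [[0.56, -0.13, 0.13],[0.36, -0.26, 0.16],[-0.15, 0.67, -0.33]]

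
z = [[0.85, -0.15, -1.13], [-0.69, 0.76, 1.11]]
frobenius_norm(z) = 2.08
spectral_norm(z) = 2.03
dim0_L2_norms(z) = [1.09, 0.77, 1.58]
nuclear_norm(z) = 2.47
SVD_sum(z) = [[0.74, -0.45, -1.08], [-0.79, 0.48, 1.16]] + [[0.11, 0.30, -0.05], [0.10, 0.28, -0.05]]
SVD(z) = [[-0.68, 0.73], [0.73, 0.68]] @ diag([2.028077484973714, 0.44113684378284795]) @ [[-0.53, 0.32, 0.78],[0.34, 0.93, -0.15]]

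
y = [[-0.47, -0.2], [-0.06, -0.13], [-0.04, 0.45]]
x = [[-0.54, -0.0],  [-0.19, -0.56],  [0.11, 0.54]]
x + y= [[-1.01,-0.2], [-0.25,-0.69], [0.07,0.99]]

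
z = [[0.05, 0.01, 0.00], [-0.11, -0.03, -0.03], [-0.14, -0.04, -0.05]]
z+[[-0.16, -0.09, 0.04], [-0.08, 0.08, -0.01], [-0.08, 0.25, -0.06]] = [[-0.11, -0.08, 0.04],[-0.19, 0.05, -0.04],[-0.22, 0.21, -0.11]]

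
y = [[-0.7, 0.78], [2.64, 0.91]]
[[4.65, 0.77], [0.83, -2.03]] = y @ [[-1.33,-0.85], [4.77,0.23]]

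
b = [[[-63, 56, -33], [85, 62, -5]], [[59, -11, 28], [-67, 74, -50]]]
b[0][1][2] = -5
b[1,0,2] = 28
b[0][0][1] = 56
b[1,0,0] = 59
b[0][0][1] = 56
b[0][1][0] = 85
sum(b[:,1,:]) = 99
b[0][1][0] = 85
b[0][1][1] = 62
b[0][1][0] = 85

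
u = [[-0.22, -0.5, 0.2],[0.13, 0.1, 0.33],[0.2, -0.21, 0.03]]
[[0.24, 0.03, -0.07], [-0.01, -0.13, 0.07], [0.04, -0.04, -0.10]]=u @ [[-0.17, -0.24, -0.21], [-0.35, -0.07, 0.31], [0.14, -0.29, 0.20]]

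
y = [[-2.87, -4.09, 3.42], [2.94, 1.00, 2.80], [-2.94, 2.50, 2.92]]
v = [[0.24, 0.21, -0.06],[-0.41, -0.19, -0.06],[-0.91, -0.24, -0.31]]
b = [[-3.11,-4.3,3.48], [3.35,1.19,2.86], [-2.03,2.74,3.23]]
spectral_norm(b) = 6.53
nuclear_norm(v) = 1.33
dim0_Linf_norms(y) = [2.94, 4.09, 3.42]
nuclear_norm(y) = 14.93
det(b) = 124.26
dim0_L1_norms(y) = [8.75, 7.59, 9.14]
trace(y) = 1.05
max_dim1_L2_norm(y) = 6.05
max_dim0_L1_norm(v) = 1.56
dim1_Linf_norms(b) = [4.3, 3.35, 3.23]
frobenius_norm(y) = 8.81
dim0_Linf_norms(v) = [0.91, 0.24, 0.31]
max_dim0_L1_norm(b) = 9.57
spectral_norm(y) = 6.38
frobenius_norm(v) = 1.14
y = v + b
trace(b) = 1.31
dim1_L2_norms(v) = [0.32, 0.46, 0.99]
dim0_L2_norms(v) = [1.03, 0.37, 0.32]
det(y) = 115.68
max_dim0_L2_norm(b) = 5.54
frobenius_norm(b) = 9.12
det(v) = -0.00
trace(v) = -0.26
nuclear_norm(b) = 15.39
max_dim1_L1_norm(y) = 10.38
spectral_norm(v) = 1.12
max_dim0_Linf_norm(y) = 4.09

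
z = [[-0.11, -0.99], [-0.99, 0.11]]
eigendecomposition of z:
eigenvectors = [[-0.75,0.67],[-0.67,-0.75]]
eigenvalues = [-1.0, 1.0]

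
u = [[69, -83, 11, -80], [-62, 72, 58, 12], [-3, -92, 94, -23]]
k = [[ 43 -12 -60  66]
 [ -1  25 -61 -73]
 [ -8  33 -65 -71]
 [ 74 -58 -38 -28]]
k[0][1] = -12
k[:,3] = [66, -73, -71, -28]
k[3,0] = 74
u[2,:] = [-3, -92, 94, -23]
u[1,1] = 72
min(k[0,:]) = -60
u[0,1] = -83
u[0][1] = -83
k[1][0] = -1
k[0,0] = 43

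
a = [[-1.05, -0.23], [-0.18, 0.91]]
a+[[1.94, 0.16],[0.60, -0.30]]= [[0.89,-0.07], [0.42,0.61]]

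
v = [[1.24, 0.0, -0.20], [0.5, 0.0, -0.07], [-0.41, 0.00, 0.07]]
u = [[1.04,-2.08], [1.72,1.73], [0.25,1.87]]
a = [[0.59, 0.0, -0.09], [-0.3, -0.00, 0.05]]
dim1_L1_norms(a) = [0.68, 0.35]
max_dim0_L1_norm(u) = 5.68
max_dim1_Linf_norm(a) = 0.59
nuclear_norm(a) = 0.67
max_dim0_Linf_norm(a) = 0.59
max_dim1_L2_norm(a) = 0.6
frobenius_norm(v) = 1.42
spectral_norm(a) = 0.67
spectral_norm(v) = 1.42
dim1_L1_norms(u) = [3.12, 3.45, 2.12]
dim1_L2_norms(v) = [1.26, 0.5, 0.42]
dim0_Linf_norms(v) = [1.24, 0.0, 0.2]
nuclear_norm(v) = 1.43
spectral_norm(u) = 3.32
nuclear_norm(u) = 5.29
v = u @ a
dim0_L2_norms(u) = [2.03, 3.29]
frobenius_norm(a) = 0.67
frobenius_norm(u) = 3.86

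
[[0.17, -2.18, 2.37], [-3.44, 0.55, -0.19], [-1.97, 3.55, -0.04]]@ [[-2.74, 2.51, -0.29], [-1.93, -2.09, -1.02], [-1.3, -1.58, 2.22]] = [[0.66, 1.24, 7.44],  [8.61, -9.48, 0.01],  [-1.4, -12.3, -3.14]]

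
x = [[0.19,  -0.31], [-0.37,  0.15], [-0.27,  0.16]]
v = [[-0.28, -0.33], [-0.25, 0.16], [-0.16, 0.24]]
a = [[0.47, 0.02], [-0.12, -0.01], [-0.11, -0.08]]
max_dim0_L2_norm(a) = 0.5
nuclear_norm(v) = 0.85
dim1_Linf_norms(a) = [0.47, 0.12, 0.11]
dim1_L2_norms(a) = [0.47, 0.12, 0.14]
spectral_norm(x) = 0.60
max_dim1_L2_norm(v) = 0.43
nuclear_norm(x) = 0.77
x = v + a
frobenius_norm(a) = 0.50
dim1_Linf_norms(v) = [0.33, 0.25, 0.24]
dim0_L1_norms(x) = [0.83, 0.62]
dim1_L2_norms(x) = [0.36, 0.4, 0.31]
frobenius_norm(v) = 0.60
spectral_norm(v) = 0.45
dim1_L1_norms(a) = [0.49, 0.13, 0.19]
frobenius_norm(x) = 0.62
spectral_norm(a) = 0.50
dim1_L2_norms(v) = [0.43, 0.3, 0.29]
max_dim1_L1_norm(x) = 0.52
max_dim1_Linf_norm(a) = 0.47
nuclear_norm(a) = 0.57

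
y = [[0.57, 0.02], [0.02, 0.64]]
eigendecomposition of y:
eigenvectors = [[-0.97, -0.26], [0.26, -0.97]]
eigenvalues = [0.56, 0.65]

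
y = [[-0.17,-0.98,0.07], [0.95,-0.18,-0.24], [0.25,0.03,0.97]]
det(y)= 0.995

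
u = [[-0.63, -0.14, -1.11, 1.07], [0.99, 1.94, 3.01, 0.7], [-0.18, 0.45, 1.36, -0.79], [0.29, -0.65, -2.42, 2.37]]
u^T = [[-0.63, 0.99, -0.18, 0.29], [-0.14, 1.94, 0.45, -0.65], [-1.11, 3.01, 1.36, -2.42], [1.07, 0.70, -0.79, 2.37]]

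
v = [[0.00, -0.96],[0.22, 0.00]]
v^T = [[0.0,0.22], [-0.96,0.0]]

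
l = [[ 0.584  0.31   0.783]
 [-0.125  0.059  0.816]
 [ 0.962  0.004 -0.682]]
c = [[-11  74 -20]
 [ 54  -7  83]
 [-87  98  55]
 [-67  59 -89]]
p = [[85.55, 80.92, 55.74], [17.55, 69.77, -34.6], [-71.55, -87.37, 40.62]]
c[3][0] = -67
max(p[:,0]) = 85.55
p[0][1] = 80.92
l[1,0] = -0.125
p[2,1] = -87.37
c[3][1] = 59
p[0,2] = 55.74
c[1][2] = 83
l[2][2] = -0.682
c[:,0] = [-11, 54, -87, -67]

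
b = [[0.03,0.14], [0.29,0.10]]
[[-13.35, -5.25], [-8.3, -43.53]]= b @ [[4.61, -148.09], [-96.35, -5.8]]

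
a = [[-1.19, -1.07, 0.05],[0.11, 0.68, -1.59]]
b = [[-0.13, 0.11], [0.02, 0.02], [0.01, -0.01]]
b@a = [[0.17, 0.21, -0.18], [-0.02, -0.01, -0.03], [-0.01, -0.02, 0.02]]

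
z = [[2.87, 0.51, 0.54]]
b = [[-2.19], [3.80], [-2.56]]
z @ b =[[-5.73]]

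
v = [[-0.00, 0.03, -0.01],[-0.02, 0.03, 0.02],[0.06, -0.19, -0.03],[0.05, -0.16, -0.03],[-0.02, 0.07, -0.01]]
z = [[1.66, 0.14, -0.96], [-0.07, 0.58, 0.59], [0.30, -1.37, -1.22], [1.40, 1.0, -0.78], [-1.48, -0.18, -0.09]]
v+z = [[1.66, 0.17, -0.97], [-0.09, 0.61, 0.61], [0.36, -1.56, -1.25], [1.45, 0.84, -0.81], [-1.50, -0.11, -0.10]]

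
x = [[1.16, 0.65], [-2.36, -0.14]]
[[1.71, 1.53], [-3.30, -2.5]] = x @[[1.39, 1.03], [0.15, 0.52]]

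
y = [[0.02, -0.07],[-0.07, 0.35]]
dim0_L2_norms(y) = [0.07, 0.36]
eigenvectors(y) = [[-0.98, 0.20], [-0.20, -0.98]]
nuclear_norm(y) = 0.37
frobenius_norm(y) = 0.36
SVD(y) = [[-0.20, 0.98], [0.98, 0.2]] @ diag([0.36423448328934915, 0.005765516710650784]) @ [[-0.20, 0.98], [0.98, 0.2]]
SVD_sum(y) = [[0.01, -0.07], [-0.07, 0.35]] + [[0.01, 0.00],[0.0, 0.0]]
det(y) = 0.00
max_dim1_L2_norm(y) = 0.36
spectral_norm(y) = 0.36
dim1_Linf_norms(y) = [0.07, 0.35]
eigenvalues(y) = [0.01, 0.36]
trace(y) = 0.37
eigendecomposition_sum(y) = [[0.01,  0.00], [0.0,  0.0]] + [[0.01,-0.07], [-0.07,0.35]]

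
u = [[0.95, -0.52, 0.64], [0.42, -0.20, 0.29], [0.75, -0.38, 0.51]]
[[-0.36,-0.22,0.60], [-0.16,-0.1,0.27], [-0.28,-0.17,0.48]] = u @ [[0.16, 0.42, 0.03],[0.09, 0.21, -0.01],[-0.72, -0.8, 0.89]]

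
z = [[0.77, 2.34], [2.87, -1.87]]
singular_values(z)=[3.53, 2.31]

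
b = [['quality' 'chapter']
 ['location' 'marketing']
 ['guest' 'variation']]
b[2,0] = 'guest'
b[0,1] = 'chapter'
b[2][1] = 'variation'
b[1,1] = 'marketing'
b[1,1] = 'marketing'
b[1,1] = 'marketing'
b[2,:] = ['guest', 'variation']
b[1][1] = 'marketing'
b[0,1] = 'chapter'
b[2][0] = 'guest'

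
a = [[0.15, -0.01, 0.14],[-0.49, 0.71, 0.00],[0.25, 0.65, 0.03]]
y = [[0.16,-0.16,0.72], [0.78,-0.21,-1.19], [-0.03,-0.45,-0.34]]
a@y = [[0.01, -0.08, 0.07], [0.48, -0.07, -1.2], [0.55, -0.19, -0.60]]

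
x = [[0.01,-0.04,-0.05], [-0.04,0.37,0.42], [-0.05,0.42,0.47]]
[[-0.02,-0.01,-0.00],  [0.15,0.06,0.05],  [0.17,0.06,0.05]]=x@ [[0.55, -0.44, 0.43], [-0.24, -0.17, 0.54], [0.63, 0.24, -0.32]]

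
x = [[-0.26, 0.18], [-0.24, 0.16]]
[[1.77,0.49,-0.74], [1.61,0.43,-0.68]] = x @ [[-4.14,  0.60,  2.79], [3.88,  3.59,  -0.08]]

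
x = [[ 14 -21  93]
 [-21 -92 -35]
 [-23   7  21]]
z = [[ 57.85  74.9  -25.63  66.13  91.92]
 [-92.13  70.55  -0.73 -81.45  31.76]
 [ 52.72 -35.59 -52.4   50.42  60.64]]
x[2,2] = 21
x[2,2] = 21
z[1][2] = -0.73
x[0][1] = -21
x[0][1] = -21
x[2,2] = 21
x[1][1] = -92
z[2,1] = -35.59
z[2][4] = 60.64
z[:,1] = [74.9, 70.55, -35.59]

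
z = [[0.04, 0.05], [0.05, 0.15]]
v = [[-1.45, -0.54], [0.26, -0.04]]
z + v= [[-1.41,-0.49], [0.31,0.11]]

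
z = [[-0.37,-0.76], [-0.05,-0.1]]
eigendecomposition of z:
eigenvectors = [[-0.99, 0.9], [-0.13, -0.44]]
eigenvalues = [-0.47, 0.0]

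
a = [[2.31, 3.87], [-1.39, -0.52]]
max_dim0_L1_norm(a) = 4.39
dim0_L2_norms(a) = [2.7, 3.9]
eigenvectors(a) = [[(0.86+0j), (0.86-0j)], [(-0.31+0.41j), (-0.31-0.41j)]]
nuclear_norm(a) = 5.56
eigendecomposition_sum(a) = [[1.16+0.57j,1.94-0.94j],[-0.70+0.34j,-0.26+1.26j]] + [[(1.16-0.57j), 1.94+0.94j], [-0.70-0.34j, (-0.26-1.26j)]]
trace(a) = 1.79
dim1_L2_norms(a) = [4.51, 1.48]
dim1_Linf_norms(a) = [3.87, 1.39]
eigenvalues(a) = [(0.9+1.84j), (0.9-1.84j)]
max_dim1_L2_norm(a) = 4.51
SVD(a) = [[-0.97, 0.26], [0.26, 0.97]] @ diag([4.6595576342973635, 0.8966731024521463]) @ [[-0.56, -0.83], [-0.83, 0.56]]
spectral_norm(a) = 4.66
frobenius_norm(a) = 4.75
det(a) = 4.18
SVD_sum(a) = [[2.50, 3.74], [-0.67, -1.0]] + [[-0.19, 0.13], [-0.72, 0.48]]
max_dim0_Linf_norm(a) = 3.87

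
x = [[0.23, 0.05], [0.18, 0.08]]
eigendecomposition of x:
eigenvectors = [[0.74, -0.25], [0.68, 0.97]]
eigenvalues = [0.28, 0.03]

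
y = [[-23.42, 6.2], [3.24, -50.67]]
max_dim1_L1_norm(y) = 53.91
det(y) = 1166.60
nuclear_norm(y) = 74.15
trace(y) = -74.09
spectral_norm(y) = 51.49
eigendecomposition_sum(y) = [[-22.13, -4.91], [-2.56, -0.57]] + [[-1.29, 11.11], [5.80, -50.10]]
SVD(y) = [[-0.19, 0.98], [0.98, 0.19]] @ diag([51.4939497817866, 22.65515473067532]) @ [[0.15, -0.99],[-0.99, -0.15]]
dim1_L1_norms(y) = [29.62, 53.91]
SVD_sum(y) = [[-1.4, 9.46], [7.4, -50.05]] + [[-22.02, -3.26], [-4.16, -0.62]]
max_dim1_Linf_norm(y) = 50.67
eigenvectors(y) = [[0.99, -0.22], [0.12, 0.98]]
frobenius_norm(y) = 56.26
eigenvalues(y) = [-22.7, -51.39]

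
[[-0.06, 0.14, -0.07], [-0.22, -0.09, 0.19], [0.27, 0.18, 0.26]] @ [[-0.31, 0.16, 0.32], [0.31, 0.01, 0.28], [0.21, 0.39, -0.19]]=[[0.05,-0.04,0.03], [0.08,0.04,-0.13], [0.03,0.15,0.09]]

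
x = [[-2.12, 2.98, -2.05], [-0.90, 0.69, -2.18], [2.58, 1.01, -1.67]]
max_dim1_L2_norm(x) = 4.19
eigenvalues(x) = [(-0.54+2.94j), (-0.54-2.94j), (-2.01+0j)]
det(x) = -17.95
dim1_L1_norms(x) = [7.15, 3.77, 5.26]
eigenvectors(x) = [[(0.25+0.51j), (0.25-0.51j), -0.31+0.00j], [0.06+0.52j, 0.06-0.52j, 0.53+0.00j], [(0.63+0j), (0.63-0j), (0.79+0j)]]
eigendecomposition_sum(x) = [[-0.77+0.93j, (1.2+0.66j), -1.11-0.07j], [-0.95+0.57j, 0.84+0.93j, -0.94-0.40j], [0.55+1.21j, 1.23-0.87j, -0.61+1.07j]] + [[-0.77-0.93j, 1.20-0.66j, -1.11+0.07j], [(-0.95-0.57j), 0.84-0.93j, (-0.94+0.4j)], [0.55-1.21j, 1.23+0.87j, (-0.61-1.07j)]] + [[(-0.59+0j), (0.58-0j), 0.18+0.00j], [(0.99-0j), (-0.98+0j), (-0.3-0j)], [(1.47-0j), (-1.46+0j), -0.45-0.00j]]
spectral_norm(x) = 4.72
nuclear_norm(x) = 9.13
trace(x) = -3.10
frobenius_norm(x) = 5.84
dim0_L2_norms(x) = [3.46, 3.22, 3.43]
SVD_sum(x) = [[-1.63, 2.67, -2.66], [-0.88, 1.44, -1.44], [-0.28, 0.46, -0.46]] + [[-0.59, -0.09, 0.27], [0.18, 0.03, -0.08], [2.83, 0.42, -1.32]] + [[0.1, 0.4, 0.34], [-0.19, -0.78, -0.66], [0.03, 0.13, 0.11]]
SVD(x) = [[-0.87, 0.2, 0.45],[-0.47, -0.06, -0.88],[-0.15, -0.98, 0.15]] @ diag([4.722217334487853, 3.2235194891682624, 1.1793157121037647]) @ [[0.40, -0.65, 0.65], [-0.9, -0.13, 0.42], [0.19, 0.75, 0.64]]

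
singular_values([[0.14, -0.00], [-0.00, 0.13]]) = [0.14, 0.13]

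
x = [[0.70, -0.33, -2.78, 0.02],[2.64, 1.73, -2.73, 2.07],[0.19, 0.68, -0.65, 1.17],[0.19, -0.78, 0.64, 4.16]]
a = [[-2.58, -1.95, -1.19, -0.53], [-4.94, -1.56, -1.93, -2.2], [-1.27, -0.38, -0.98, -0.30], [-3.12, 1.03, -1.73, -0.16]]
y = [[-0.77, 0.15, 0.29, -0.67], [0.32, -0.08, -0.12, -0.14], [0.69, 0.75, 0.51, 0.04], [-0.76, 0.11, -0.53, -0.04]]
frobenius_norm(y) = 1.86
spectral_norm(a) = 7.61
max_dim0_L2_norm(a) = 6.51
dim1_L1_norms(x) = [3.83, 9.17, 2.69, 5.77]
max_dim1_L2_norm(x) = 4.66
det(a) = 5.07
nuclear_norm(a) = 11.17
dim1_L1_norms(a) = [6.25, 10.63, 2.93, 6.04]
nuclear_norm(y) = 3.26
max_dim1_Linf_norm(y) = 0.77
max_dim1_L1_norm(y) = 1.99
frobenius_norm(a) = 8.01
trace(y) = -0.38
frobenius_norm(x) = 7.12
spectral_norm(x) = 5.51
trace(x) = 5.94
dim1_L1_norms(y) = [1.88, 0.66, 1.99, 1.44]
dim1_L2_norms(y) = [1.07, 0.38, 1.14, 0.93]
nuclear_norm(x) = 11.93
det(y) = -0.22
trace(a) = -5.28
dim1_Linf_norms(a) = [2.58, 4.94, 1.27, 3.12]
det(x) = -22.60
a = x @ y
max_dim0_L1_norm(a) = 11.91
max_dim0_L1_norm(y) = 2.54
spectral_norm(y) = 1.47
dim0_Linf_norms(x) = [2.64, 1.73, 2.78, 4.16]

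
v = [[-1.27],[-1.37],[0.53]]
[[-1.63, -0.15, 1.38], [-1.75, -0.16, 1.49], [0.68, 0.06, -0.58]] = v @ [[1.28, 0.12, -1.09]]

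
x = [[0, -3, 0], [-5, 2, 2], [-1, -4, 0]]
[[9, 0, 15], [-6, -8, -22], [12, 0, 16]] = x@ [[0, 0, 4], [-3, 0, -5], [0, -4, 4]]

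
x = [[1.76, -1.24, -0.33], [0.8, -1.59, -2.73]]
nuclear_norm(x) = 5.17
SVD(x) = [[-0.47, -0.88], [-0.88, 0.47]] @ diag([3.5881164053808376, 1.5781383530720299]) @ [[-0.43, 0.55, 0.72], [-0.75, 0.23, -0.62]]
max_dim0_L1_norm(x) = 3.06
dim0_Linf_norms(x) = [1.76, 1.59, 2.73]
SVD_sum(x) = [[0.71, -0.92, -1.20], [1.35, -1.76, -2.27]] + [[1.05, -0.32, 0.87], [-0.55, 0.17, -0.46]]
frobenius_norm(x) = 3.92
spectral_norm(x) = 3.59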